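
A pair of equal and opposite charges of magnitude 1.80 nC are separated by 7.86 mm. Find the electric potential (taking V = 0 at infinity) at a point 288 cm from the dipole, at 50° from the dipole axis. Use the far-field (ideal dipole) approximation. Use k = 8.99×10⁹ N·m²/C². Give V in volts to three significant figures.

Dipole moment p = qd = (1.80×10⁻⁹ C)(0.00786 m) = 1.415×10⁻¹¹ C·m.
The dipole potential is V = kp cosθ / r².
V = (8.99×10⁹)(1.415×10⁻¹¹)·cos50° / (2.88)² = 0.009858 V.

V ≈ 0.00986 V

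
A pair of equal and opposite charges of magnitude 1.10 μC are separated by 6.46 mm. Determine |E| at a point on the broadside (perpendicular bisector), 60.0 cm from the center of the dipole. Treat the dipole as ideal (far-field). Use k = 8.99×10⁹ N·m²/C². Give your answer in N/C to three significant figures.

E ≈ 296 N/C

Dipole moment p = qd = (1.10×10⁻⁶ C)(0.00646 m) = 7.106×10⁻⁹ C·m.
In the equatorial plane E = kp/r³.
E = (8.99×10⁹)(7.106×10⁻⁹) / (0.600)³ = 295.8 N/C.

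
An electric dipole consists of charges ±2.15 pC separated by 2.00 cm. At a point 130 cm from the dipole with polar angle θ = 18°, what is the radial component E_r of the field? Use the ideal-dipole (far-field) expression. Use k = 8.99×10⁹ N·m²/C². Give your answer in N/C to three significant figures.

E_r ≈ 3.35×10⁻⁴ N/C

Dipole moment p = qd = (2.15×10⁻¹² C)(0.0200 m) = 4.30×10⁻¹⁴ C·m.
For a dipole, E_r = (2kp cosθ)/r³.
kp/r³ = (8.99×10⁹)(4.30×10⁻¹⁴)/(1.30)³ = 1.760×10⁻⁴ N/C.
E_r = 2·1.760×10⁻⁴·cos18° = 3.347×10⁻⁴ N/C.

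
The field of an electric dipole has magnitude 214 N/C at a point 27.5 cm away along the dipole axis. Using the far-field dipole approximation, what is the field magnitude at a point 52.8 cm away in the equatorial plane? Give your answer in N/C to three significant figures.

E ≈ 15.1 N/C

Dipole fields scale as 1/r³ in the far field.
The axial field is twice the equatorial field at the same r, so the geometry factor is 1/2.
E₂ = E₁ · (1/2) · (r₁/r₂)³ = 214 · 0.5 · (27.5/52.8)³.
(r₁/r₂)³ = (0.5208)³ = 0.1413.
E₂ ≈ 15.12 N/C.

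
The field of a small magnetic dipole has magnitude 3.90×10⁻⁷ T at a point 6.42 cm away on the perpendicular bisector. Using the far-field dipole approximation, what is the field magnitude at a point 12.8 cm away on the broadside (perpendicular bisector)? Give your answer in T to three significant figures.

B ≈ 4.92×10⁻⁸ T

Dipole fields scale as 1/r³ in the far field; the geometry is the same at both points.
B₂ = B₁ · (r₁/r₂)³ = 3.90×10⁻⁷ · (6.42/12.8)³.
(r₁/r₂)³ = (0.5016)³ = 0.1262.
B₂ ≈ 4.921×10⁻⁸ T.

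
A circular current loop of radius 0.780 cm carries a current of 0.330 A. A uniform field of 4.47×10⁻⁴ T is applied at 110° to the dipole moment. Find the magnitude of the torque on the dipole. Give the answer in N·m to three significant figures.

τ ≈ 2.65×10⁻⁸ N·m

Magnetic moment m = IA = Iπa² = (0.330)·π·(0.00780)² = 6.307×10⁻⁵ A·m².
Torque on a magnetic dipole: τ = mB sinθ.
τ = (6.307×10⁻⁵)(4.47×10⁻⁴)·sin110° = 2.649×10⁻⁸ N·m.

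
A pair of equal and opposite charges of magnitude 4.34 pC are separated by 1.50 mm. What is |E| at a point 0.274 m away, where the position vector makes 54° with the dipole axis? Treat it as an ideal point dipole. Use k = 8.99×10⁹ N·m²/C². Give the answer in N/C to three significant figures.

Dipole moment p = qd = (4.34×10⁻¹² C)(0.00150 m) = 6.51×10⁻¹⁵ C·m.
At angle θ the dipole field magnitude is E = (kp/r³)·√(1 + 3cos²θ).
kp/r³ = (8.99×10⁹)(6.51×10⁻¹⁵) / (0.274)³ = 0.002845 N/C.
√(1 + 3cos²54°) = √(1 + 3·0.3455) = √2.0365 ≈ 1.4271.
E ≈ 0.002845 × 1.427 = 0.004060 N/C.

E ≈ 0.00406 N/C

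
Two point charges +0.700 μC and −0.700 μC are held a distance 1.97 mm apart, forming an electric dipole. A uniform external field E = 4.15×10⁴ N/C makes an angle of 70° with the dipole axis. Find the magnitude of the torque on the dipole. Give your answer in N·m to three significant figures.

Dipole moment p = qd = (7.00×10⁻⁷ C)(0.00197 m) = 1.379×10⁻⁹ C·m.
Torque on an electric dipole: τ = pE sinθ.
τ = (1.379×10⁻⁹)(4.15×10⁴)·sin70° = 5.378×10⁻⁵ N·m.

τ ≈ 5.38×10⁻⁵ N·m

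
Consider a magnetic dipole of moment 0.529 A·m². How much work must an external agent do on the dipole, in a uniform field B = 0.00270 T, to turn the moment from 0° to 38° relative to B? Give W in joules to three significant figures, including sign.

W_ext = ΔU = −mB cosθ₂ + mB cosθ₁ = mB(cosθ₁ − cosθ₂).
W = (0.529)(0.00270)·(cos0° − cos38°) = (0.001428)·(+0.2120) = 3.028×10⁻⁴ J.

W ≈ 3.03×10⁻⁴ J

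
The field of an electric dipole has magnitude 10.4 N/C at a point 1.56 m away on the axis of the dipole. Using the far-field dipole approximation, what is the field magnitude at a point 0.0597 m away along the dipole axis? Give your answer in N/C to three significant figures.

Dipole fields scale as 1/r³ in the far field; the geometry is the same at both points.
E₂ = E₁ · (r₁/r₂)³ = 10.4 · (1.56/0.0597)³.
(r₁/r₂)³ = (26.13)³ = 1.784e+04.
E₂ ≈ 1.856×10⁵ N/C.

E ≈ 1.86×10⁵ N/C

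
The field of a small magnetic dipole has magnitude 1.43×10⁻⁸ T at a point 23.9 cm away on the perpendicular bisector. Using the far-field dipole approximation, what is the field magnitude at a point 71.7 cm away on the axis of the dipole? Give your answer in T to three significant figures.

B ≈ 1.06×10⁻⁹ T

Dipole fields scale as 1/r³ in the far field.
The axial field is twice the equatorial field at the same r, so the geometry factor is 2/1.
B₂ = B₁ · (2/1) · (r₁/r₂)³ = 1.43×10⁻⁸ · 2 · (23.9/71.7)³.
(r₁/r₂)³ = (0.3333)³ = 0.03704.
B₂ ≈ 1.059×10⁻⁹ T.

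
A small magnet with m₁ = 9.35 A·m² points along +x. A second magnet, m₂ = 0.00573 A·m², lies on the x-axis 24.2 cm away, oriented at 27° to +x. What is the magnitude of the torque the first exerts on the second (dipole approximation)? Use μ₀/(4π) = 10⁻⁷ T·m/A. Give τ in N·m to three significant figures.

Dipole B is on the axis of dipole A, so B₁ there is axial: B₁ = (μ₀/4π)·2m₁/r³ along +x.
B₁ = 2(10⁻⁷)(9.35)/(0.242)³ = 1.319×10⁻⁴ T.
τ = m₂ B₁ sinθ.
τ = (0.00573)(1.319×10⁻⁴)·sin27° = 3.432×10⁻⁷ N·m.

τ ≈ 3.43×10⁻⁷ N·m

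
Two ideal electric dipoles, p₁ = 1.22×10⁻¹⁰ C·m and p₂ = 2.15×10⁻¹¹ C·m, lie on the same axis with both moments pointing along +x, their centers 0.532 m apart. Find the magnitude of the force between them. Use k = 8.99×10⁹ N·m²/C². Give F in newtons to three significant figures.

On-axis field of dipole 1 at distance r: E = 2kp₁/r³. Force on dipole 2 is F = p₂·dE/dr (gradient along axis).
dE/dr = −6kp₁/r⁴, so |F| = 6kp₁p₂/r⁴ (attractive for aligned moments).
F = 6(8.99×10⁹)(1.22×10⁻¹⁰)(2.15×10⁻¹¹)/(0.532)⁴ = 1.766×10⁻⁹ N.

F ≈ 1.77×10⁻⁹ N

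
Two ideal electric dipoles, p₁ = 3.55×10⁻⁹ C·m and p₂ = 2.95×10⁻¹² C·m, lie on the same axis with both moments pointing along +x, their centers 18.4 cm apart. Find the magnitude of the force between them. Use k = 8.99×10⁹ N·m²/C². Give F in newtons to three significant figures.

On-axis field of dipole 1 at distance r: E = 2kp₁/r³. Force on dipole 2 is F = p₂·dE/dr (gradient along axis).
dE/dr = −6kp₁/r⁴, so |F| = 6kp₁p₂/r⁴ (attractive for aligned moments).
F = 6(8.99×10⁹)(3.55×10⁻⁹)(2.95×10⁻¹²)/(0.184)⁴ = 4.928×10⁻⁷ N.

F ≈ 4.93×10⁻⁷ N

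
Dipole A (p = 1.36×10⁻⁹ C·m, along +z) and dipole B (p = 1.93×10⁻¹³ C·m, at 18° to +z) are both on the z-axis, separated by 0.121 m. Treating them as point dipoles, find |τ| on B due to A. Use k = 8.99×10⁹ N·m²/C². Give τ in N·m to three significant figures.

The second dipole sits on the axis of the first, so the field there is axial: E₁ = 2kp₁/r³ along +z.
E₁ = 2(8.99×10⁹)(1.36×10⁻⁹)/(0.121)³ = 1.380×10⁴ N/C.
Torque on the second dipole: τ = p₂ E₁ sinθ.
τ = (1.93×10⁻¹³)(1.380×10⁴)·sin18° = 8.232×10⁻¹⁰ N·m.

τ ≈ 8.23×10⁻¹⁰ N·m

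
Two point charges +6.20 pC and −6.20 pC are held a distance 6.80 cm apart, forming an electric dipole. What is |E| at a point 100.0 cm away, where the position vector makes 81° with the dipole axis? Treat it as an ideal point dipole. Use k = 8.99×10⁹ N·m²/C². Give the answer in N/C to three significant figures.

Dipole moment p = qd = (6.20×10⁻¹² C)(0.0680 m) = 4.216×10⁻¹³ C·m.
At angle θ the dipole field magnitude is E = (kp/r³)·√(1 + 3cos²θ).
kp/r³ = (8.99×10⁹)(4.216×10⁻¹³) / (1.00)³ = 0.003790 N/C.
√(1 + 3cos²81°) = √(1 + 3·0.0245) = √1.0734 ≈ 1.0361.
E ≈ 0.003790 × 1.036 = 0.003927 N/C.

E ≈ 0.00393 N/C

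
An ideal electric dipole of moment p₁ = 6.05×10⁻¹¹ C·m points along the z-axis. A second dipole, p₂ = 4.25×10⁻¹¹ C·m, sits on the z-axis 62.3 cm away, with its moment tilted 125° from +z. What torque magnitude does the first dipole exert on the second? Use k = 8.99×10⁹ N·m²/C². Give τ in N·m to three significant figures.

The second dipole sits on the axis of the first, so the field there is axial: E₁ = 2kp₁/r³ along +z.
E₁ = 2(8.99×10⁹)(6.05×10⁻¹¹)/(0.623)³ = 4.499 N/C.
Torque on the second dipole: τ = p₂ E₁ sinθ.
τ = (4.25×10⁻¹¹)(4.499)·sin125° = 1.566×10⁻¹⁰ N·m.

τ ≈ 1.57×10⁻¹⁰ N·m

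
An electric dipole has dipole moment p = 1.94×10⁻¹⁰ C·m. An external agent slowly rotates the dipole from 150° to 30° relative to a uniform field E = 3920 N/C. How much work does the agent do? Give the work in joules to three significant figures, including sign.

W_ext = ΔU = U(θ₂) − U(θ₁) = −pE cosθ₂ − (−pE cosθ₁) = pE(cosθ₁ − cosθ₂).
W = (1.94×10⁻¹⁰)(3920)·(cos150° − cos30°) = (7.605×10⁻⁷)·(-1.7321) = -1.317×10⁻⁶ J.

W ≈ -1.32×10⁻⁶ J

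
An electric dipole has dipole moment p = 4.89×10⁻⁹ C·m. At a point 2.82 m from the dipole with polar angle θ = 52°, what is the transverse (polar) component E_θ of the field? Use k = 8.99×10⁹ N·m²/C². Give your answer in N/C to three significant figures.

E_θ ≈ 1.54 N/C

For a dipole, E_θ = (kp sinθ)/r³.
kp/r³ = (8.99×10⁹)(4.89×10⁻⁹)/(2.82)³ = 1.960 N/C.
E_θ = 1.960·sin52° = 1.545 N/C.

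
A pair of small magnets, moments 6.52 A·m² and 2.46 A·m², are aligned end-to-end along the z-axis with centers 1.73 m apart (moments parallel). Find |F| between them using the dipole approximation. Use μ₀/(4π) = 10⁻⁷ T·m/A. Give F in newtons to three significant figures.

F ≈ 1.07×10⁻⁶ N

On-axis B of dipole 1: B = (μ₀/4π)·2m₁/r³. Force on dipole 2: F = m₂·dB/dr.
dB/dr = −(μ₀/4π)·6m₁/r⁴, so |F| = (μ₀/4π)·6m₁m₂/r⁴.
F = 6(10⁻⁷)(6.52)(2.46)/(1.73)⁴ = 1.074×10⁻⁶ N.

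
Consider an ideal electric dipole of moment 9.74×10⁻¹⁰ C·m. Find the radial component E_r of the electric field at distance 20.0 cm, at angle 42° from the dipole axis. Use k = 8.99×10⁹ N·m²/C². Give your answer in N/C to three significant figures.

For a dipole, E_r = (2kp cosθ)/r³.
kp/r³ = (8.99×10⁹)(9.74×10⁻¹⁰)/(0.200)³ = 1095 N/C.
E_r = 2·1095·cos42° = 1627 N/C.

E_r ≈ 1630 N/C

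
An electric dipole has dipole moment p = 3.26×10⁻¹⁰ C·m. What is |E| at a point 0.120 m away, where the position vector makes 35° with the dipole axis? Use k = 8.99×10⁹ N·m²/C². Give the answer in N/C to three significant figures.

At angle θ the dipole field magnitude is E = (kp/r³)·√(1 + 3cos²θ).
kp/r³ = (8.99×10⁹)(3.26×10⁻¹⁰) / (0.120)³ = 1696 N/C.
√(1 + 3cos²35°) = √(1 + 3·0.6710) = √3.0130 ≈ 1.7358.
E ≈ 1696 × 1.736 = 2944 N/C.

E ≈ 2940 N/C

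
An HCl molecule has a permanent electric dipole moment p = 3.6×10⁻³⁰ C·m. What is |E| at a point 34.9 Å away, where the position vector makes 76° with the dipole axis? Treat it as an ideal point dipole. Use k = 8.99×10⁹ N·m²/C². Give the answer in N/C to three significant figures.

At angle θ the dipole field magnitude is E = (kp/r³)·√(1 + 3cos²θ).
kp/r³ = (8.99×10⁹)(3.60×10⁻³⁰) / (3.49×10⁻⁹)³ = 7.614×10⁵ N/C.
√(1 + 3cos²76°) = √(1 + 3·0.0585) = √1.1756 ≈ 1.0842.
E ≈ 7.614×10⁵ × 1.084 = 8.255×10⁵ N/C.

E ≈ 8.25×10⁵ N/C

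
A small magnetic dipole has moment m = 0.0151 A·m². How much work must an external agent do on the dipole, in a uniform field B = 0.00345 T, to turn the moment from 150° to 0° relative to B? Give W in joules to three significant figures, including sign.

W ≈ -9.72×10⁻⁵ J

W_ext = ΔU = −mB cosθ₂ + mB cosθ₁ = mB(cosθ₁ − cosθ₂).
W = (0.0151)(0.00345)·(cos150° − cos0°) = (5.210×10⁻⁵)·(-1.8660) = -9.721×10⁻⁵ J.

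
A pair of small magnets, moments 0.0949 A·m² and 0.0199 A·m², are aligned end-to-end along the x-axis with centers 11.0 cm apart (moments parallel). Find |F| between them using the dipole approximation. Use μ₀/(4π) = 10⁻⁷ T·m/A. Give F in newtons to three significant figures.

On-axis B of dipole 1: B = (μ₀/4π)·2m₁/r³. Force on dipole 2: F = m₂·dB/dr.
dB/dr = −(μ₀/4π)·6m₁/r⁴, so |F| = (μ₀/4π)·6m₁m₂/r⁴.
F = 6(10⁻⁷)(0.0949)(0.0199)/(0.110)⁴ = 7.739×10⁻⁶ N.

F ≈ 7.74×10⁻⁶ N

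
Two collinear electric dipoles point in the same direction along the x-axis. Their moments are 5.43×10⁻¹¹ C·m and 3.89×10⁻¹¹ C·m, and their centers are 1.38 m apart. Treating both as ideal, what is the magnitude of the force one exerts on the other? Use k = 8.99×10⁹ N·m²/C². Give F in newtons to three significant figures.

On-axis field of dipole 1 at distance r: E = 2kp₁/r³. Force on dipole 2 is F = p₂·dE/dr (gradient along axis).
dE/dr = −6kp₁/r⁴, so |F| = 6kp₁p₂/r⁴ (attractive for aligned moments).
F = 6(8.99×10⁹)(5.43×10⁻¹¹)(3.89×10⁻¹¹)/(1.38)⁴ = 3.142×10⁻¹¹ N.

F ≈ 3.14×10⁻¹¹ N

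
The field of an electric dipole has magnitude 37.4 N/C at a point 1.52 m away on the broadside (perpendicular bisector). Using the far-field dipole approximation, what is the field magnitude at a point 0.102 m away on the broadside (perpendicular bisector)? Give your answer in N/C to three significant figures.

E ≈ 1.24×10⁵ N/C

Dipole fields scale as 1/r³ in the far field; the geometry is the same at both points.
E₂ = E₁ · (r₁/r₂)³ = 37.4 · (1.52/0.102)³.
(r₁/r₂)³ = (14.9)³ = 3309.
E₂ ≈ 1.238×10⁵ N/C.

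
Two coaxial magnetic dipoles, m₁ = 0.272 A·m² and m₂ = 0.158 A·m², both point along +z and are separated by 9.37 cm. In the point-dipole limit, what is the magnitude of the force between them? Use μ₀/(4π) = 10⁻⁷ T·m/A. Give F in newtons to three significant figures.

F ≈ 3.35×10⁻⁴ N

On-axis B of dipole 1: B = (μ₀/4π)·2m₁/r³. Force on dipole 2: F = m₂·dB/dr.
dB/dr = −(μ₀/4π)·6m₁/r⁴, so |F| = (μ₀/4π)·6m₁m₂/r⁴.
F = 6(10⁻⁷)(0.272)(0.158)/(0.0937)⁴ = 3.345×10⁻⁴ N.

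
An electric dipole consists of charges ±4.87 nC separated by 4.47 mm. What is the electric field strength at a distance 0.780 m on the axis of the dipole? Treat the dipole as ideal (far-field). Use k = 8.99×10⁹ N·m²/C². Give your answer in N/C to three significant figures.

E ≈ 0.825 N/C

Dipole moment p = qd = (4.87×10⁻⁹ C)(0.00447 m) = 2.177×10⁻¹¹ C·m.
On the dipole axis E = 2kp/r³.
E = 2·(8.99×10⁹)(2.177×10⁻¹¹) / (0.780)³ = 0.8248 N/C.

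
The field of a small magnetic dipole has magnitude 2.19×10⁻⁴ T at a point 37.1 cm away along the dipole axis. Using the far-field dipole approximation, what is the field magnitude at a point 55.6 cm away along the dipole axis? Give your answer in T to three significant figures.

B ≈ 6.51×10⁻⁵ T

Dipole fields scale as 1/r³ in the far field; the geometry is the same at both points.
B₂ = B₁ · (r₁/r₂)³ = 2.19×10⁻⁴ · (37.1/55.6)³.
(r₁/r₂)³ = (0.6673)³ = 0.2971.
B₂ ≈ 6.506×10⁻⁵ T.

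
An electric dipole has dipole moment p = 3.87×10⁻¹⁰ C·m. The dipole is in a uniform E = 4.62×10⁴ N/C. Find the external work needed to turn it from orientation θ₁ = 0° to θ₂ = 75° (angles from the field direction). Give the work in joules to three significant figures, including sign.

W_ext = ΔU = U(θ₂) − U(θ₁) = −pE cosθ₂ − (−pE cosθ₁) = pE(cosθ₁ − cosθ₂).
W = (3.87×10⁻¹⁰)(4.62×10⁴)·(cos0° − cos75°) = (1.788×10⁻⁵)·(+0.7412) = 1.325×10⁻⁵ J.

W ≈ 1.33×10⁻⁵ J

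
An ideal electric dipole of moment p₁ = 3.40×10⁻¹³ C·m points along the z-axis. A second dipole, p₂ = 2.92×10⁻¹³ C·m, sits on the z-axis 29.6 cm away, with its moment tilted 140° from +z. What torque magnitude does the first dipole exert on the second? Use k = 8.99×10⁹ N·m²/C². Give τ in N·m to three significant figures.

τ ≈ 4.42×10⁻¹⁴ N·m

The second dipole sits on the axis of the first, so the field there is axial: E₁ = 2kp₁/r³ along +z.
E₁ = 2(8.99×10⁹)(3.40×10⁻¹³)/(0.296)³ = 0.2357 N/C.
Torque on the second dipole: τ = p₂ E₁ sinθ.
τ = (2.92×10⁻¹³)(0.2357)·sin140° = 4.424×10⁻¹⁴ N·m.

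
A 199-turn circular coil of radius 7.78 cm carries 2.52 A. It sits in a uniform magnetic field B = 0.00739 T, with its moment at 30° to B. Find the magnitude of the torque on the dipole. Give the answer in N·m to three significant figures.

m = NIA = NIπa² = 199·(2.52)·π·(0.0778)² = 9.536 A·m².
Torque on a magnetic dipole: τ = mB sinθ.
τ = (9.536)(0.00739)·sin30° = 0.03524 N·m.

τ ≈ 0.0352 N·m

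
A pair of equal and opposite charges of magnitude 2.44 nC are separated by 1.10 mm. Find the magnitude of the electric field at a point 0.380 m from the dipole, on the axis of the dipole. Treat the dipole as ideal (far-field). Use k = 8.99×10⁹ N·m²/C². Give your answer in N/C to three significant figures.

E ≈ 0.879 N/C

Dipole moment p = qd = (2.44×10⁻⁹ C)(0.00110 m) = 2.684×10⁻¹² C·m.
On the dipole axis E = 2kp/r³.
E = 2·(8.99×10⁹)(2.684×10⁻¹²) / (0.380)³ = 0.8795 N/C.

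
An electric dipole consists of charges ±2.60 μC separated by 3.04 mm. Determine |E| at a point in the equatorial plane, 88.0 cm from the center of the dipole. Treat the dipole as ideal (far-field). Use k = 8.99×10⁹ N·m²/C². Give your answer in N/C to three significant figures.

E ≈ 104 N/C

Dipole moment p = qd = (2.60×10⁻⁶ C)(0.00304 m) = 7.904×10⁻⁹ C·m.
On the perpendicular bisector E = kp/r³ (half the axial value at the same distance).
E = (8.99×10⁹)(7.904×10⁻⁹) / (0.880)³ = 104.3 N/C.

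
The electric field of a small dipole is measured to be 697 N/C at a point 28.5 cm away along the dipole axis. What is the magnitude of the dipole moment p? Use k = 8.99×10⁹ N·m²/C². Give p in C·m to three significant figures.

On axis E = 2kp/r³, so p = Er³/(2k).
p = (697)·(0.285)³ / (2·8.99×10⁹) = 8.974×10⁻¹⁰ C·m.

p ≈ 8.97×10⁻¹⁰ C·m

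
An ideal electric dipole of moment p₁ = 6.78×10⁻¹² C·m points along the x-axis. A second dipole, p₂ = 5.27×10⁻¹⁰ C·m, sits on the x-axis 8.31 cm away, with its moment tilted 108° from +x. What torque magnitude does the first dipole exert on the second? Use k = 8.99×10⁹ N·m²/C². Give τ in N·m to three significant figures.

The second dipole sits on the axis of the first, so the field there is axial: E₁ = 2kp₁/r³ along +x.
E₁ = 2(8.99×10⁹)(6.78×10⁻¹²)/(0.0831)³ = 212.4 N/C.
Torque on the second dipole: τ = p₂ E₁ sinθ.
τ = (5.27×10⁻¹⁰)(212.4)·sin108° = 1.065×10⁻⁷ N·m.

τ ≈ 1.06×10⁻⁷ N·m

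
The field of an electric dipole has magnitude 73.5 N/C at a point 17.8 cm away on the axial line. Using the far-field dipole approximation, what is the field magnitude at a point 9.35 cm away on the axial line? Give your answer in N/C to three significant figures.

E ≈ 507 N/C

Dipole fields scale as 1/r³ in the far field; the geometry is the same at both points.
E₂ = E₁ · (r₁/r₂)³ = 73.5 · (17.8/9.35)³.
(r₁/r₂)³ = (1.904)³ = 6.9.
E₂ ≈ 507.1 N/C.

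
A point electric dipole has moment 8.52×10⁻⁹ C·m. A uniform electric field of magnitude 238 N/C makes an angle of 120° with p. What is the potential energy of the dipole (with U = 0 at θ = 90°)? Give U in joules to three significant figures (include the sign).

U = −p·E = −pE cosθ.
U = −(8.52×10⁻⁹)(238)·cos120° = 1.014×10⁻⁶ J.

U ≈ 1.01×10⁻⁶ J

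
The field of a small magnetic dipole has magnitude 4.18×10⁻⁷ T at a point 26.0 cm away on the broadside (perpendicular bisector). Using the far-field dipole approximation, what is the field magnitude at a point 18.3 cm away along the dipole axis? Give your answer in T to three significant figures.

B ≈ 2.40×10⁻⁶ T

Dipole fields scale as 1/r³ in the far field.
The axial field is twice the equatorial field at the same r, so the geometry factor is 2/1.
B₂ = B₁ · (2/1) · (r₁/r₂)³ = 4.18×10⁻⁷ · 2 · (26.0/18.3)³.
(r₁/r₂)³ = (1.421)³ = 2.868.
B₂ ≈ 2.398×10⁻⁶ T.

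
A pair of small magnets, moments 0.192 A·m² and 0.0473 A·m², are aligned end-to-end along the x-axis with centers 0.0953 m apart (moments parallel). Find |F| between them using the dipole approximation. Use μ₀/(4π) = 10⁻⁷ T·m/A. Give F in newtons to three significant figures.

F ≈ 6.61×10⁻⁵ N

On-axis B of dipole 1: B = (μ₀/4π)·2m₁/r³. Force on dipole 2: F = m₂·dB/dr.
dB/dr = −(μ₀/4π)·6m₁/r⁴, so |F| = (μ₀/4π)·6m₁m₂/r⁴.
F = 6(10⁻⁷)(0.192)(0.0473)/(0.0953)⁴ = 6.606×10⁻⁵ N.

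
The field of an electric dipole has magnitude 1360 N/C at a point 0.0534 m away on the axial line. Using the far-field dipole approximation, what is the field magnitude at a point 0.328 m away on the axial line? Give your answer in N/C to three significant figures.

Dipole fields scale as 1/r³ in the far field; the geometry is the same at both points.
E₂ = E₁ · (r₁/r₂)³ = 1360 · (0.0534/0.328)³.
(r₁/r₂)³ = (0.1628)³ = 0.004315.
E₂ ≈ 5.869 N/C.

E ≈ 5.87 N/C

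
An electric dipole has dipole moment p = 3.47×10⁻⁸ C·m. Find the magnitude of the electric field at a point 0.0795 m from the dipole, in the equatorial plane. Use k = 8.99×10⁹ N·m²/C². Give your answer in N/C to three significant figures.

E ≈ 6.21×10⁵ N/C

In the equatorial plane E = kp/r³.
E = (8.99×10⁹)(3.47×10⁻⁸) / (0.0795)³ = 6.209×10⁵ N/C.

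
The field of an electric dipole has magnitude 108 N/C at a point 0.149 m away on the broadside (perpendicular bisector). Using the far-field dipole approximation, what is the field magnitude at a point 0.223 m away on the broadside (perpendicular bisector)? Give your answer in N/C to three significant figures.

Dipole fields scale as 1/r³ in the far field; the geometry is the same at both points.
E₂ = E₁ · (r₁/r₂)³ = 108 · (0.149/0.223)³.
(r₁/r₂)³ = (0.6682)³ = 0.2983.
E₂ ≈ 32.22 N/C.

E ≈ 32.2 N/C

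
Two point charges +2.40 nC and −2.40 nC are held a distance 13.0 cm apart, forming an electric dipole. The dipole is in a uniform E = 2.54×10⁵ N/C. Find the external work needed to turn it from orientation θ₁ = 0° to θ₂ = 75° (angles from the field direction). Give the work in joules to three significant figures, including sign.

Dipole moment p = qd = (2.40×10⁻⁹ C)(0.130 m) = 3.12×10⁻¹⁰ C·m.
W_ext = ΔU = U(θ₂) − U(θ₁) = −pE cosθ₂ − (−pE cosθ₁) = pE(cosθ₁ − cosθ₂).
W = (3.12×10⁻¹⁰)(2.54×10⁵)·(cos0° − cos75°) = (7.925×10⁻⁵)·(+0.7412) = 5.874×10⁻⁵ J.

W ≈ 5.87×10⁻⁵ J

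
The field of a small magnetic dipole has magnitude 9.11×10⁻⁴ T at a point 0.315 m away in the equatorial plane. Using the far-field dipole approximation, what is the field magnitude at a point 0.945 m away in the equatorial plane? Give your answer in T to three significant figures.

B ≈ 3.37×10⁻⁵ T

Dipole fields scale as 1/r³ in the far field; the geometry is the same at both points.
B₂ = B₁ · (r₁/r₂)³ = 9.11×10⁻⁴ · (0.315/0.945)³.
(r₁/r₂)³ = (0.3333)³ = 0.03704.
B₂ ≈ 3.374×10⁻⁵ T.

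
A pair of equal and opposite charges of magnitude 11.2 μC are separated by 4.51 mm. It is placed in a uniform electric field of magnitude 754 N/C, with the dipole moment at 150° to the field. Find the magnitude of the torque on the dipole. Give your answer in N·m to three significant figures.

τ ≈ 1.90×10⁻⁵ N·m

Dipole moment p = qd = (1.12×10⁻⁵ C)(0.00451 m) = 5.051×10⁻⁸ C·m.
Torque on an electric dipole: τ = pE sinθ.
τ = (5.051×10⁻⁸)(754)·sin150° = 1.904×10⁻⁵ N·m.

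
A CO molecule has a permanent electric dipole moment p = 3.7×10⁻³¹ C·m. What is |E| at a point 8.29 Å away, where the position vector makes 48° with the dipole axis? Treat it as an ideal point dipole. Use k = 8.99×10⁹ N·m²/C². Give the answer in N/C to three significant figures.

E ≈ 8.94×10⁶ N/C

At angle θ the dipole field magnitude is E = (kp/r³)·√(1 + 3cos²θ).
kp/r³ = (8.99×10⁹)(3.70×10⁻³¹) / (8.29×10⁻¹⁰)³ = 5.838×10⁶ N/C.
√(1 + 3cos²48°) = √(1 + 3·0.4477) = √2.3432 ≈ 1.5308.
E ≈ 5.838×10⁶ × 1.531 = 8.937×10⁶ N/C.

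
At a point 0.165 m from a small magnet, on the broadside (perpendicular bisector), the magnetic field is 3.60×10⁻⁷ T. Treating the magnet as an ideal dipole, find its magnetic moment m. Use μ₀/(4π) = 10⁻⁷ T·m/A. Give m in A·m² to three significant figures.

m ≈ 0.0162 A·m²

In the equatorial plane B = (μ₀/4π)·m/r³, so m = Br³·4π/(μ₀).
m = (3.60×10⁻⁷)·(0.165)³ / (10⁻⁷) = 0.01617 A·m².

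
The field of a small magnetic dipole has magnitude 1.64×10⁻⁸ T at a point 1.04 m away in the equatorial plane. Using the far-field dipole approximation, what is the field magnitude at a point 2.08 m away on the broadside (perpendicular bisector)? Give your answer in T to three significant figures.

Dipole fields scale as 1/r³ in the far field; the geometry is the same at both points.
B₂ = B₁ · (r₁/r₂)³ = 1.64×10⁻⁸ · (1.04/2.08)³.
(r₁/r₂)³ = (0.5)³ = 0.125.
B₂ ≈ 2.050×10⁻⁹ T.

B ≈ 2.05×10⁻⁹ T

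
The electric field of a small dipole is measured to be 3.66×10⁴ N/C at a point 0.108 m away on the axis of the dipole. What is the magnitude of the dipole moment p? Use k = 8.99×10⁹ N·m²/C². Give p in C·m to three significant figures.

On axis E = 2kp/r³, so p = Er³/(2k).
p = (3.66×10⁴)·(0.108)³ / (2·8.99×10⁹) = 2.564×10⁻⁹ C·m.

p ≈ 2.56×10⁻⁹ C·m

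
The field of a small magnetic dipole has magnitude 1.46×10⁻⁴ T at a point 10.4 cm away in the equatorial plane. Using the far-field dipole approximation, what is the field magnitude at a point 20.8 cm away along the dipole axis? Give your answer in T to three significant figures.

Dipole fields scale as 1/r³ in the far field.
The axial field is twice the equatorial field at the same r, so the geometry factor is 2/1.
B₂ = B₁ · (2/1) · (r₁/r₂)³ = 1.46×10⁻⁴ · 2 · (10.4/20.8)³.
(r₁/r₂)³ = (0.5)³ = 0.125.
B₂ ≈ 3.650×10⁻⁵ T.

B ≈ 3.65×10⁻⁵ T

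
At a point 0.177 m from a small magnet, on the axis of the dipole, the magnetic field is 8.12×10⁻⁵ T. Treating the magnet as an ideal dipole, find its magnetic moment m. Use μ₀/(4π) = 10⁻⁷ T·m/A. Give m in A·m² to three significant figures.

m ≈ 2.25 A·m²

On axis B = (μ₀/4π)·2m/r³, so m = Br³·4π/(μ₀·2).
m = (8.12×10⁻⁵)·(0.177)³ / (2·10⁻⁷) = 2.251 A·m².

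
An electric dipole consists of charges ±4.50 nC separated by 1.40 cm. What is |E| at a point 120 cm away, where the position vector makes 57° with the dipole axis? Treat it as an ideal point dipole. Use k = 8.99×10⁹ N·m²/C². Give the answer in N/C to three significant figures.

E ≈ 0.451 N/C

Dipole moment p = qd = (4.50×10⁻⁹ C)(0.0140 m) = 6.30×10⁻¹¹ C·m.
At angle θ the dipole field magnitude is E = (kp/r³)·√(1 + 3cos²θ).
kp/r³ = (8.99×10⁹)(6.30×10⁻¹¹) / (1.20)³ = 0.3278 N/C.
√(1 + 3cos²57°) = √(1 + 3·0.2966) = √1.8899 ≈ 1.3747.
E ≈ 0.3278 × 1.375 = 0.4506 N/C.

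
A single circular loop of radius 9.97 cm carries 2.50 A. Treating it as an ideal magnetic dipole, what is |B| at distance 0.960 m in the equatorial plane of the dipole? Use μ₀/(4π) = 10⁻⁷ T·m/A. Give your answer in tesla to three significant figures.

Magnetic moment m = IA = Iπa² = (2.50)·π·(0.0997)² = 0.07807 A·m².
In the equatorial plane B = (μ₀/4π)·m/r³ (half the axial value).
B = (10⁻⁷)·(0.07807) / (0.960)³ = 8.824×10⁻⁹ T.

B ≈ 8.82×10⁻⁹ T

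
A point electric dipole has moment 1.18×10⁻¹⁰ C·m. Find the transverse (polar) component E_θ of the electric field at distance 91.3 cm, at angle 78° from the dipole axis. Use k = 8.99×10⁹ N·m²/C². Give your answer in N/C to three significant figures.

For a dipole, E_θ = (kp sinθ)/r³.
kp/r³ = (8.99×10⁹)(1.18×10⁻¹⁰)/(0.913)³ = 1.394 N/C.
E_θ = 1.394·sin78° = 1.363 N/C.

E_θ ≈ 1.36 N/C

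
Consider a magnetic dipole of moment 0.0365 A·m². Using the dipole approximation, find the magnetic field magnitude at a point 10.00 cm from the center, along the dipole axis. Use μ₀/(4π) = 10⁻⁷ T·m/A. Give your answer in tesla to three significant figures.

B ≈ 7.30×10⁻⁶ T

On axis B = (μ₀/4π)·2m/r³.
B = 2·(10⁻⁷)·(0.0365) / (0.100)³ = 7.300×10⁻⁶ T.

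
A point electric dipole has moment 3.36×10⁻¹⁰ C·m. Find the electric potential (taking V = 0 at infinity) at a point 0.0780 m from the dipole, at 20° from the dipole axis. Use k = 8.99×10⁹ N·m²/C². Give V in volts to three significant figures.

The dipole potential is V = kp cosθ / r².
V = (8.99×10⁹)(3.36×10⁻¹⁰)·cos20° / (0.0780)² = 466.5 V.

V ≈ 467 V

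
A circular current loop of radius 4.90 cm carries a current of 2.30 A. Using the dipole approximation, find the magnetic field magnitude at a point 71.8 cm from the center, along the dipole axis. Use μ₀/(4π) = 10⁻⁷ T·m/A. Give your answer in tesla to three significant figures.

Magnetic moment m = IA = Iπa² = (2.30)·π·(0.0490)² = 0.01735 A·m².
On axis B = (μ₀/4π)·2m/r³.
B = 2·(10⁻⁷)·(0.01735) / (0.718)³ = 9.375×10⁻⁹ T.

B ≈ 9.37×10⁻⁹ T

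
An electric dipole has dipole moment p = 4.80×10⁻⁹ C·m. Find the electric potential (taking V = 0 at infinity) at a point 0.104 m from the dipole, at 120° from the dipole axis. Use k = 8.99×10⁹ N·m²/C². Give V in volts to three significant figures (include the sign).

V ≈ -1990 V

The dipole potential is V = kp cosθ / r².
V = (8.99×10⁹)(4.80×10⁻⁹)·cos120° / (0.104)² = -1995 V.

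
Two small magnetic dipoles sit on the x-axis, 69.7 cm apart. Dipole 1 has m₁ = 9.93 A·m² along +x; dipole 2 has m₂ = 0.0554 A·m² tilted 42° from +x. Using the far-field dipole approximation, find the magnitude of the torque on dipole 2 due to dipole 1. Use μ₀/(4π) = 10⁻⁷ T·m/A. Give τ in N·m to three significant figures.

τ ≈ 2.17×10⁻⁷ N·m

Dipole B is on the axis of dipole A, so B₁ there is axial: B₁ = (μ₀/4π)·2m₁/r³ along +x.
B₁ = 2(10⁻⁷)(9.93)/(0.697)³ = 5.865×10⁻⁶ T.
τ = m₂ B₁ sinθ.
τ = (0.0554)(5.865×10⁻⁶)·sin42° = 2.174×10⁻⁷ N·m.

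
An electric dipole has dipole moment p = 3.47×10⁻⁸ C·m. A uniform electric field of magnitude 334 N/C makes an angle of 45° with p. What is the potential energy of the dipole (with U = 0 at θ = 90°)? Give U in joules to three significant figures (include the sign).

U = −p·E = −pE cosθ.
U = −(3.47×10⁻⁸)(334)·cos45° = -8.195×10⁻⁶ J.

U ≈ -8.20×10⁻⁶ J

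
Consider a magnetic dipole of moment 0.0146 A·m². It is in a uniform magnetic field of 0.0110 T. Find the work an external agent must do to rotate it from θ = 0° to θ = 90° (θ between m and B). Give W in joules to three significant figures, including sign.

W ≈ 1.61×10⁻⁴ J

W_ext = ΔU = −mB cosθ₂ + mB cosθ₁ = mB(cosθ₁ − cosθ₂).
W = (0.0146)(0.0110)·(cos0° − cos90°) = (1.606×10⁻⁴)·(+1.0000) = 1.606×10⁻⁴ J.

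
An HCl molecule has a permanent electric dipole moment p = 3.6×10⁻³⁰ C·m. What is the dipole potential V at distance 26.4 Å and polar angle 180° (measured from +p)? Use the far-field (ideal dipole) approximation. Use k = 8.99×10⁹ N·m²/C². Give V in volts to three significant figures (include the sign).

V ≈ -0.00464 V

The dipole potential is V = kp cosθ / r².
V = (8.99×10⁹)(3.60×10⁻³⁰)·cos180° / (2.64×10⁻⁹)² = -0.004644 V.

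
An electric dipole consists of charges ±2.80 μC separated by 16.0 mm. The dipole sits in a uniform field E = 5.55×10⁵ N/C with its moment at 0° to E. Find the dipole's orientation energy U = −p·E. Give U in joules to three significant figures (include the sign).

U ≈ -0.0249 J

Dipole moment p = qd = (2.80×10⁻⁶ C)(0.0160 m) = 4.48×10⁻⁸ C·m.
U = −p·E = −pE cosθ.
U = −(4.48×10⁻⁸)(5.55×10⁵)·cos0° = -0.02486 J.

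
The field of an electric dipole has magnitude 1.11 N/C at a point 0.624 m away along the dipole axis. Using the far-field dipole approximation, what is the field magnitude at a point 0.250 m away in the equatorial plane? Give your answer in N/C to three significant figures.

E ≈ 8.63 N/C

Dipole fields scale as 1/r³ in the far field.
The axial field is twice the equatorial field at the same r, so the geometry factor is 1/2.
E₂ = E₁ · (1/2) · (r₁/r₂)³ = 1.11 · 0.5 · (0.624/0.250)³.
(r₁/r₂)³ = (2.496)³ = 15.55.
E₂ ≈ 8.630 N/C.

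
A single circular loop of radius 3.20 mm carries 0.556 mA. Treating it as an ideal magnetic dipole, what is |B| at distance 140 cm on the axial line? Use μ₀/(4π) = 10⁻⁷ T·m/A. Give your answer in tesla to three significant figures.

B ≈ 1.30×10⁻¹⁵ T

Magnetic moment m = IA = Iπa² = (5.56×10⁻⁴)·π·(0.00320)² = 1.789×10⁻⁸ A·m².
On axis B = (μ₀/4π)·2m/r³.
B = 2·(10⁻⁷)·(1.789×10⁻⁸) / (1.40)³ = 1.304×10⁻¹⁵ T.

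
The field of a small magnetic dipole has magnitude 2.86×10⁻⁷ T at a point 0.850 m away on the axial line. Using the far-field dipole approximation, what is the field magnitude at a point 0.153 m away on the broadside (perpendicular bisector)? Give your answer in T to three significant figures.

B ≈ 2.45×10⁻⁵ T

Dipole fields scale as 1/r³ in the far field.
The axial field is twice the equatorial field at the same r, so the geometry factor is 1/2.
B₂ = B₁ · (1/2) · (r₁/r₂)³ = 2.86×10⁻⁷ · 0.5 · (0.850/0.153)³.
(r₁/r₂)³ = (5.556)³ = 171.5.
B₂ ≈ 2.452×10⁻⁵ T.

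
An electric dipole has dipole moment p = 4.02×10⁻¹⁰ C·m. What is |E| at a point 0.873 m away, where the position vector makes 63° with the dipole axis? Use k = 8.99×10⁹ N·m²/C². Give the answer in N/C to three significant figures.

E ≈ 6.91 N/C

At angle θ the dipole field magnitude is E = (kp/r³)·√(1 + 3cos²θ).
kp/r³ = (8.99×10⁹)(4.02×10⁻¹⁰) / (0.873)³ = 5.432 N/C.
√(1 + 3cos²63°) = √(1 + 3·0.2061) = √1.6183 ≈ 1.2721.
E ≈ 5.432 × 1.272 = 6.910 N/C.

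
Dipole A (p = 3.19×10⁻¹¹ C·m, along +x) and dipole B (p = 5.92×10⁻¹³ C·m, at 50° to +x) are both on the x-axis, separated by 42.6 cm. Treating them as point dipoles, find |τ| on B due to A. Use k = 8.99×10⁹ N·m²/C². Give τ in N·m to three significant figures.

The second dipole sits on the axis of the first, so the field there is axial: E₁ = 2kp₁/r³ along +x.
E₁ = 2(8.99×10⁹)(3.19×10⁻¹¹)/(0.426)³ = 7.419 N/C.
Torque on the second dipole: τ = p₂ E₁ sinθ.
τ = (5.92×10⁻¹³)(7.419)·sin50° = 3.365×10⁻¹² N·m.

τ ≈ 3.36×10⁻¹² N·m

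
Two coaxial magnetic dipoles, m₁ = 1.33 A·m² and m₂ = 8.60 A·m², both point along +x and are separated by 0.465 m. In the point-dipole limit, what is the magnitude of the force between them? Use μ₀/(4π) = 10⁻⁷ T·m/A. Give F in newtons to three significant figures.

F ≈ 1.47×10⁻⁴ N

On-axis B of dipole 1: B = (μ₀/4π)·2m₁/r³. Force on dipole 2: F = m₂·dB/dr.
dB/dr = −(μ₀/4π)·6m₁/r⁴, so |F| = (μ₀/4π)·6m₁m₂/r⁴.
F = 6(10⁻⁷)(1.33)(8.60)/(0.465)⁴ = 1.468×10⁻⁴ N.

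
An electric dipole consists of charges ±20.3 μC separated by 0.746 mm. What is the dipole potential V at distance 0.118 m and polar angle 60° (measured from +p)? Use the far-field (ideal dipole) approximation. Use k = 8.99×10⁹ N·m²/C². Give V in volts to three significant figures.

Dipole moment p = qd = (2.03×10⁻⁵ C)(7.46×10⁻⁴ m) = 1.514×10⁻⁸ C·m.
The dipole potential is V = kp cosθ / r².
V = (8.99×10⁹)(1.514×10⁻⁸)·cos60° / (0.118)² = 4888 V.

V ≈ 4890 V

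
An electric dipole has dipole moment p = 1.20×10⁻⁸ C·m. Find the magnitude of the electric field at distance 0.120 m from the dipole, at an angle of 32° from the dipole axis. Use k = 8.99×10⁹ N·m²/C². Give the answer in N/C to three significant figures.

At angle θ the dipole field magnitude is E = (kp/r³)·√(1 + 3cos²θ).
kp/r³ = (8.99×10⁹)(1.20×10⁻⁸) / (0.120)³ = 6.243×10⁴ N/C.
√(1 + 3cos²32°) = √(1 + 3·0.7192) = √3.1576 ≈ 1.7770.
E ≈ 6.243×10⁴ × 1.777 = 1.109×10⁵ N/C.

E ≈ 1.11×10⁵ N/C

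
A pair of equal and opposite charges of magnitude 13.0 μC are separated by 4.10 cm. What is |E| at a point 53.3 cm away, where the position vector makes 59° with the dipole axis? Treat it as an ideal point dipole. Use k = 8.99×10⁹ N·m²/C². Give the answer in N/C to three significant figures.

Dipole moment p = qd = (1.30×10⁻⁵ C)(0.0410 m) = 5.33×10⁻⁷ C·m.
At angle θ the dipole field magnitude is E = (kp/r³)·√(1 + 3cos²θ).
kp/r³ = (8.99×10⁹)(5.33×10⁻⁷) / (0.533)³ = 3.165×10⁴ N/C.
√(1 + 3cos²59°) = √(1 + 3·0.2653) = √1.7958 ≈ 1.3401.
E ≈ 3.165×10⁴ × 1.340 = 4.241×10⁴ N/C.

E ≈ 4.24×10⁴ N/C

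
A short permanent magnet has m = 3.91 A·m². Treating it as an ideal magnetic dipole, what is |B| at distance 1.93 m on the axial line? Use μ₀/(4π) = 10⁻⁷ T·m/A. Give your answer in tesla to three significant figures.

On axis B = (μ₀/4π)·2m/r³.
B = 2·(10⁻⁷)·(3.91) / (1.93)³ = 1.088×10⁻⁷ T.

B ≈ 1.09×10⁻⁷ T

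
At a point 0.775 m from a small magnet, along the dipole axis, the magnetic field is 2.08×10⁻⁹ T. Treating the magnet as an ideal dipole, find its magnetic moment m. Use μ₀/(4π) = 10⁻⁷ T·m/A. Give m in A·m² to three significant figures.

m ≈ 0.00484 A·m²

On axis B = (μ₀/4π)·2m/r³, so m = Br³·4π/(μ₀·2).
m = (2.08×10⁻⁹)·(0.775)³ / (2·10⁻⁷) = 0.004841 A·m².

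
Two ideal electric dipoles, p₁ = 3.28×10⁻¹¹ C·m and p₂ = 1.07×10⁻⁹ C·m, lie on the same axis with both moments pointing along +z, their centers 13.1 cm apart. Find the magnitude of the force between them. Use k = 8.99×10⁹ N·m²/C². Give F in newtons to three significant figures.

On-axis field of dipole 1 at distance r: E = 2kp₁/r³. Force on dipole 2 is F = p₂·dE/dr (gradient along axis).
dE/dr = −6kp₁/r⁴, so |F| = 6kp₁p₂/r⁴ (attractive for aligned moments).
F = 6(8.99×10⁹)(3.28×10⁻¹¹)(1.07×10⁻⁹)/(0.131)⁴ = 6.428×10⁻⁶ N.

F ≈ 6.43×10⁻⁶ N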